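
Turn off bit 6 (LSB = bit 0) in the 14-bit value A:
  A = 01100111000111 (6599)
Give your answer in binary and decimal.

Mask = ~(1 << 6) = 11111110111111
Bit 6 of A is 1, so AND-ing with the mask clears it to 0.
  01100111000111
& 11111110111111
----------------
  01100110000111

Answer: 01100110000111 (6535)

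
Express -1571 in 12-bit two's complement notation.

1. Binary of +1571:  011000100011
2. Invert bits:     100111011100
3. Add 1:           100111011101

Answer: 100111011101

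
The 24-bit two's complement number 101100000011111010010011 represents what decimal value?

MSB is 1, so the value is negative. Find the magnitude:
1. Invert bits:  010011111100000101101100
2. Add 1:        010011111100000101101101  = 5226861
3. Apply sign:   -5226861

Answer: -5226861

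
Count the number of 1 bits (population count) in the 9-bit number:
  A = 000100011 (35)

000100011
1-bits at positions (from bit 0 = LSB): 0, 1, 5
Count = 3

Answer: 3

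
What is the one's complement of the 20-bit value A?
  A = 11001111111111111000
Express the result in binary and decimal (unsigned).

Flip each bit (0->1, 1->0):
  11001111111111111000
  00110000000000000111

Answer: 00110000000000000111 (196615)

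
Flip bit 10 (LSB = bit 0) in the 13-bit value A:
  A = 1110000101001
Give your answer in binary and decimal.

Mask = 1 << 10 = 0010000000000
Bit 10 of A is 1; XOR with the mask flips it to 0.
  1110000101001
^ 0010000000000
---------------
  1100000101001

Answer: 1100000101001 (6185)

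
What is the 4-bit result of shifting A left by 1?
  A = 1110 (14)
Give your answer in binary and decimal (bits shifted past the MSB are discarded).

Shift left by 1: drop the top 1 bit(s), append 1 zero(s) on the right.
  1110  ->  discard [1], keep [110], append 0
= 1100

Answer: 1100 (12)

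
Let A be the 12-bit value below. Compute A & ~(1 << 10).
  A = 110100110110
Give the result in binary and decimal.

Mask = ~(1 << 10) = 101111111111
Bit 10 of A is 1, so AND-ing with the mask clears it to 0.
  110100110110
& 101111111111
--------------
  100100110110

Answer: 100100110110 (2358)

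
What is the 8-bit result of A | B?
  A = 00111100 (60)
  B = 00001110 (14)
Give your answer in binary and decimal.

Apply | to each column (1 where either bit is 1):
  00111100
| 00001110
----------
  00111110

Answer: 00111110 (62)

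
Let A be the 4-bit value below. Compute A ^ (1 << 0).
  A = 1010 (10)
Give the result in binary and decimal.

Mask = 1 << 0 = 0001
Bit 0 of A is 0; XOR with the mask flips it to 1.
  1010
^ 0001
------
  1011

Answer: 1011 (11)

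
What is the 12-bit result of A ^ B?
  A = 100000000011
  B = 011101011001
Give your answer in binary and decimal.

Apply ^ to each column (1 where bits differ):
  100000000011
^ 011101011001
--------------
  111101011010

Answer: 111101011010 (3930)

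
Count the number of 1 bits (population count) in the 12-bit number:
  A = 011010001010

011010001010
1-bits at positions (from bit 0 = LSB): 1, 3, 7, 9, 10
Count = 5

Answer: 5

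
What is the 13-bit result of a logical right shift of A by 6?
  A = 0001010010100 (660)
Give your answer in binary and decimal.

Logical shift right by 6: drop the bottom 6 bit(s), prepend 6 zero(s) on the left.
  0001010010100  ->  keep [0001010], discard [010100], prepend 000000
= 0000000001010

Answer: 0000000001010 (10)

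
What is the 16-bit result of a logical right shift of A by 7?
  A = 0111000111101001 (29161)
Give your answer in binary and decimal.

Logical shift right by 7: drop the bottom 7 bit(s), prepend 7 zero(s) on the left.
  0111000111101001  ->  keep [011100011], discard [1101001], prepend 0000000
= 0000000011100011

Answer: 0000000011100011 (227)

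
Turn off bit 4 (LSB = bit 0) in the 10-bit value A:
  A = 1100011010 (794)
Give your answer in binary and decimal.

Mask = ~(1 << 4) = 1111101111
Bit 4 of A is 1, so AND-ing with the mask clears it to 0.
  1100011010
& 1111101111
------------
  1100001010

Answer: 1100001010 (778)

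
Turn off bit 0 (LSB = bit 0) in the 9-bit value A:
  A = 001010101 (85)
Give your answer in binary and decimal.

Mask = ~(1 << 0) = 111111110
Bit 0 of A is 1, so AND-ing with the mask clears it to 0.
  001010101
& 111111110
-----------
  001010100

Answer: 001010100 (84)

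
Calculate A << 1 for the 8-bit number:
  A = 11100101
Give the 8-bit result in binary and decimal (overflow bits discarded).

Shift left by 1: drop the top 1 bit(s), append 1 zero(s) on the right.
  11100101  ->  discard [1], keep [1100101], append 0
= 11001010

Answer: 11001010 (202)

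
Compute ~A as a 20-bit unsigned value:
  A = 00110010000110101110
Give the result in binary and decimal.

Flip each bit (0->1, 1->0):
  00110010000110101110
  11001101111001010001

Answer: 11001101111001010001 (843345)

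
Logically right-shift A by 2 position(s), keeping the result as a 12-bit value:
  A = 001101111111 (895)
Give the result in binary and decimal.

Logical shift right by 2: drop the bottom 2 bit(s), prepend 2 zero(s) on the left.
  001101111111  ->  keep [0011011111], discard [11], prepend 00
= 000011011111

Answer: 000011011111 (223)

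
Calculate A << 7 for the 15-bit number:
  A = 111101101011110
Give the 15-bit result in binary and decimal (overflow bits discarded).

Shift left by 7: drop the top 7 bit(s), append 7 zero(s) on the right.
  111101101011110  ->  discard [1111011], keep [01011110], append 0000000
= 010111100000000

Answer: 010111100000000 (12032)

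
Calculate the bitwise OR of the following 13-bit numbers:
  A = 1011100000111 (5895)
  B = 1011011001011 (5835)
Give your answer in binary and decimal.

Apply | to each column (1 where either bit is 1):
  1011100000111
| 1011011001011
---------------
  1011111001111

Answer: 1011111001111 (6095)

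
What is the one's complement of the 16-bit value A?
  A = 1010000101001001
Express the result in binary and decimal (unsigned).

Flip each bit (0->1, 1->0):
  1010000101001001
  0101111010110110

Answer: 0101111010110110 (24246)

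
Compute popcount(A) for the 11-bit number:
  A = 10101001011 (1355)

10101001011
1-bits at positions (from bit 0 = LSB): 0, 1, 3, 6, 8, 10
Count = 6

Answer: 6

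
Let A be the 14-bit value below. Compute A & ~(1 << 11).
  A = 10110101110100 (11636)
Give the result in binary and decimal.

Mask = ~(1 << 11) = 11011111111111
Bit 11 of A is 1, so AND-ing with the mask clears it to 0.
  10110101110100
& 11011111111111
----------------
  10010101110100

Answer: 10010101110100 (9588)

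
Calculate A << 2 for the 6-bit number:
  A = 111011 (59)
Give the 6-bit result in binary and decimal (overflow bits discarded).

Shift left by 2: drop the top 2 bit(s), append 2 zero(s) on the right.
  111011  ->  discard [11], keep [1011], append 00
= 101100

Answer: 101100 (44)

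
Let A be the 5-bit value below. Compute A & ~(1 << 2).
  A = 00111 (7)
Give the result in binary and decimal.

Mask = ~(1 << 2) = 11011
Bit 2 of A is 1, so AND-ing with the mask clears it to 0.
  00111
& 11011
-------
  00011

Answer: 00011 (3)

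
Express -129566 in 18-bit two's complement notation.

1. Binary of +129566:  011111101000011110
2. Invert bits:     100000010111100001
3. Add 1:           100000010111100010

Answer: 100000010111100010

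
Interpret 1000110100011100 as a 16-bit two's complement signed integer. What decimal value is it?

MSB is 1, so the value is negative. Find the magnitude:
1. Invert bits:  0111001011100011
2. Add 1:        0111001011100100  = 29412
3. Apply sign:   -29412

Answer: -29412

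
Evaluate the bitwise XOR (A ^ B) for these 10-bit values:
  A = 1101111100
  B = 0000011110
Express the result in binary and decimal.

Apply ^ to each column (1 where bits differ):
  1101111100
^ 0000011110
------------
  1101100010

Answer: 1101100010 (866)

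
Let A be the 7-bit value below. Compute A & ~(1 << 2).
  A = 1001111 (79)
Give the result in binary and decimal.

Mask = ~(1 << 2) = 1111011
Bit 2 of A is 1, so AND-ing with the mask clears it to 0.
  1001111
& 1111011
---------
  1001011

Answer: 1001011 (75)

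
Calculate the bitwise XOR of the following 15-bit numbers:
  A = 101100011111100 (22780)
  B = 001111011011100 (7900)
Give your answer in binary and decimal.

Apply ^ to each column (1 where bits differ):
  101100011111100
^ 001111011011100
-----------------
  100011000100000

Answer: 100011000100000 (17952)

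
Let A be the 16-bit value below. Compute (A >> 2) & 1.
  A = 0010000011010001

Bit 2 is the 3rd from the right.
  0010000011010001
               ^
That bit is 0.

Answer: 0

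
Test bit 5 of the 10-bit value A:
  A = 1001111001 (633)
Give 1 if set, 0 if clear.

Bit 5 is the 6th from the right.
  1001111001
      ^
That bit is 1.

Answer: 1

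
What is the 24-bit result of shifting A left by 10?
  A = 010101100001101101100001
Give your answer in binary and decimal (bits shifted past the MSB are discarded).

Shift left by 10: drop the top 10 bit(s), append 10 zero(s) on the right.
  010101100001101101100001  ->  discard [0101011000], keep [01101101100001], append 0000000000
= 011011011000010000000000

Answer: 011011011000010000000000 (7177216)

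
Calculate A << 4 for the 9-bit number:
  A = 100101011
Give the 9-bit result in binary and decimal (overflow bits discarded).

Shift left by 4: drop the top 4 bit(s), append 4 zero(s) on the right.
  100101011  ->  discard [1001], keep [01011], append 0000
= 010110000

Answer: 010110000 (176)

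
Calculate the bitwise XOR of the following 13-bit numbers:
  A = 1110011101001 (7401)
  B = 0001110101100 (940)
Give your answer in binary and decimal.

Apply ^ to each column (1 where bits differ):
  1110011101001
^ 0001110101100
---------------
  1111101000101

Answer: 1111101000101 (8005)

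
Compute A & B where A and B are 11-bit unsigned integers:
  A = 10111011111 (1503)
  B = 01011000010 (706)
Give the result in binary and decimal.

Apply & to each column (1 only where both bits are 1):
  10111011111
& 01011000010
-------------
  00011000010

Answer: 00011000010 (194)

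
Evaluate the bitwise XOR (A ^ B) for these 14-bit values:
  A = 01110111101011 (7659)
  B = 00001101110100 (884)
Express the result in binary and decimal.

Apply ^ to each column (1 where bits differ):
  01110111101011
^ 00001101110100
----------------
  01111010011111

Answer: 01111010011111 (7839)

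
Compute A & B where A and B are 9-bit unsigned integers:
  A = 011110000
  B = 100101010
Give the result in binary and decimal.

Apply & to each column (1 only where both bits are 1):
  011110000
& 100101010
-----------
  000100000

Answer: 000100000 (32)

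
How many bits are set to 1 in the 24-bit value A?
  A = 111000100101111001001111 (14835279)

111000100101111001001111
1-bits at positions (from bit 0 = LSB): 0, 1, 2, 3, 6, 9, 10, 11, 12, 14, 17, 21, 22, 23
Count = 14

Answer: 14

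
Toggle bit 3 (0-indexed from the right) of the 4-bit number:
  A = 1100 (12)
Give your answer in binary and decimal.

Mask = 1 << 3 = 1000
Bit 3 of A is 1; XOR with the mask flips it to 0.
  1100
^ 1000
------
  0100

Answer: 0100 (4)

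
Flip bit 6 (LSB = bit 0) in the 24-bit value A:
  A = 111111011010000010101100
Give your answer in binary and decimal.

Mask = 1 << 6 = 000000000000000001000000
Bit 6 of A is 0; XOR with the mask flips it to 1.
  111111011010000010101100
^ 000000000000000001000000
--------------------------
  111111011010000011101100

Answer: 111111011010000011101100 (16621804)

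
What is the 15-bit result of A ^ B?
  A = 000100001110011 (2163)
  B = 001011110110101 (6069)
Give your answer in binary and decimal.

Apply ^ to each column (1 where bits differ):
  000100001110011
^ 001011110110101
-----------------
  001111111000110

Answer: 001111111000110 (8134)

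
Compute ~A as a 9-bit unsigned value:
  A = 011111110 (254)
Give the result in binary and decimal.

Flip each bit (0->1, 1->0):
  011111110
  100000001

Answer: 100000001 (257)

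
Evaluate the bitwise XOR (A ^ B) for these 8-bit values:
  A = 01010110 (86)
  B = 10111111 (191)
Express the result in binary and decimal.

Apply ^ to each column (1 where bits differ):
  01010110
^ 10111111
----------
  11101001

Answer: 11101001 (233)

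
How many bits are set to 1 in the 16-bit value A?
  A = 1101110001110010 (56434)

1101110001110010
1-bits at positions (from bit 0 = LSB): 1, 4, 5, 6, 10, 11, 12, 14, 15
Count = 9

Answer: 9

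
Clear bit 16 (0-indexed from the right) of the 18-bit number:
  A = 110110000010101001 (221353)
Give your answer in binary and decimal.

Mask = ~(1 << 16) = 101111111111111111
Bit 16 of A is 1, so AND-ing with the mask clears it to 0.
  110110000010101001
& 101111111111111111
--------------------
  100110000010101001

Answer: 100110000010101001 (155817)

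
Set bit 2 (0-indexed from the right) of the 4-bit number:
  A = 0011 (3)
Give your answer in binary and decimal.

Mask = 1 << 2 = 0100
Bit 2 of A is 0, so OR-ing with the mask flips it to 1.
  0011
| 0100
------
  0111

Answer: 0111 (7)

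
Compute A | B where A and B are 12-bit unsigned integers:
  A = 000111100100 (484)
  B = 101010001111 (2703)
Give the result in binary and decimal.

Apply | to each column (1 where either bit is 1):
  000111100100
| 101010001111
--------------
  101111101111

Answer: 101111101111 (3055)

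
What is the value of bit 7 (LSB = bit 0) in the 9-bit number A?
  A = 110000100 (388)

Bit 7 is the 8th from the right.
  110000100
   ^
That bit is 1.

Answer: 1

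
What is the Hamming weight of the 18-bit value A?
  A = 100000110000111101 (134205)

100000110000111101
1-bits at positions (from bit 0 = LSB): 0, 2, 3, 4, 5, 10, 11, 17
Count = 8

Answer: 8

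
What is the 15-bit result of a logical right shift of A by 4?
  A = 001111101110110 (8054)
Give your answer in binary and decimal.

Logical shift right by 4: drop the bottom 4 bit(s), prepend 4 zero(s) on the left.
  001111101110110  ->  keep [00111110111], discard [0110], prepend 0000
= 000000111110111

Answer: 000000111110111 (503)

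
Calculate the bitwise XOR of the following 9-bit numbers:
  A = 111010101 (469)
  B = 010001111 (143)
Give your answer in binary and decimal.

Apply ^ to each column (1 where bits differ):
  111010101
^ 010001111
-----------
  101011010

Answer: 101011010 (346)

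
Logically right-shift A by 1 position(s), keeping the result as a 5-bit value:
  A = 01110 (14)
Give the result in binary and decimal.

Logical shift right by 1: drop the bottom 1 bit(s), prepend 1 zero(s) on the left.
  01110  ->  keep [0111], discard [0], prepend 0
= 00111

Answer: 00111 (7)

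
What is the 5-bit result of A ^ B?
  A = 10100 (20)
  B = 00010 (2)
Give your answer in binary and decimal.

Apply ^ to each column (1 where bits differ):
  10100
^ 00010
-------
  10110

Answer: 10110 (22)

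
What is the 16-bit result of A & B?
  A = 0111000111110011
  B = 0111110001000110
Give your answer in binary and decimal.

Apply & to each column (1 only where both bits are 1):
  0111000111110011
& 0111110001000110
------------------
  0111000001000010

Answer: 0111000001000010 (28738)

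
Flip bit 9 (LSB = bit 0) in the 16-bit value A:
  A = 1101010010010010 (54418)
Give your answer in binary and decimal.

Mask = 1 << 9 = 0000001000000000
Bit 9 of A is 0; XOR with the mask flips it to 1.
  1101010010010010
^ 0000001000000000
------------------
  1101011010010010

Answer: 1101011010010010 (54930)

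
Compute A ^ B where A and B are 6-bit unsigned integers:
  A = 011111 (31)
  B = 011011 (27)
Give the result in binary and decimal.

Apply ^ to each column (1 where bits differ):
  011111
^ 011011
--------
  000100

Answer: 000100 (4)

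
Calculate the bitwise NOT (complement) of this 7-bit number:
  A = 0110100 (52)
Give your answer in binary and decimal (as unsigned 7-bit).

Flip each bit (0->1, 1->0):
  0110100
  1001011

Answer: 1001011 (75)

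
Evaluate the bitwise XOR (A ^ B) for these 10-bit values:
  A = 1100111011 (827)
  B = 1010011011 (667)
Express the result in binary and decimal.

Apply ^ to each column (1 where bits differ):
  1100111011
^ 1010011011
------------
  0110100000

Answer: 0110100000 (416)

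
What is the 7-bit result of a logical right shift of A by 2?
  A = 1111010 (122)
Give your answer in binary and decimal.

Logical shift right by 2: drop the bottom 2 bit(s), prepend 2 zero(s) on the left.
  1111010  ->  keep [11110], discard [10], prepend 00
= 0011110

Answer: 0011110 (30)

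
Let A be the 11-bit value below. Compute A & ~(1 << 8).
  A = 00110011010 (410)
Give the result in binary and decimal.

Mask = ~(1 << 8) = 11011111111
Bit 8 of A is 1, so AND-ing with the mask clears it to 0.
  00110011010
& 11011111111
-------------
  00010011010

Answer: 00010011010 (154)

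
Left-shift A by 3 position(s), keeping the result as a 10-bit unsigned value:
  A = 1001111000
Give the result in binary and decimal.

Shift left by 3: drop the top 3 bit(s), append 3 zero(s) on the right.
  1001111000  ->  discard [100], keep [1111000], append 000
= 1111000000

Answer: 1111000000 (960)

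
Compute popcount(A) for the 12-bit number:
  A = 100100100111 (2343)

100100100111
1-bits at positions (from bit 0 = LSB): 0, 1, 2, 5, 8, 11
Count = 6

Answer: 6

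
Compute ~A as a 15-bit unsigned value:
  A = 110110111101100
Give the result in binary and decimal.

Flip each bit (0->1, 1->0):
  110110111101100
  001001000010011

Answer: 001001000010011 (4627)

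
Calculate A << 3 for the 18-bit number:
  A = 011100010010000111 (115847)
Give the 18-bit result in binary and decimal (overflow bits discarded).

Shift left by 3: drop the top 3 bit(s), append 3 zero(s) on the right.
  011100010010000111  ->  discard [011], keep [100010010000111], append 000
= 100010010000111000

Answer: 100010010000111000 (140344)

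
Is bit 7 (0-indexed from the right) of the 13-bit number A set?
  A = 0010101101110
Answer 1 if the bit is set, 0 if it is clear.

Bit 7 is the 8th from the right.
  0010101101110
       ^
That bit is 0.

Answer: 0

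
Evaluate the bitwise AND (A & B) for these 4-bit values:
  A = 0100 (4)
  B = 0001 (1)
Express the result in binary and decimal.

Apply & to each column (1 only where both bits are 1):
  0100
& 0001
------
  0000

Answer: 0000 (0)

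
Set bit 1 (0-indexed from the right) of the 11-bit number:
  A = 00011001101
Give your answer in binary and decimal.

Mask = 1 << 1 = 00000000010
Bit 1 of A is 0, so OR-ing with the mask flips it to 1.
  00011001101
| 00000000010
-------------
  00011001111

Answer: 00011001111 (207)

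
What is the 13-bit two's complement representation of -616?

1. Binary of +616:  0001001101000
2. Invert bits:     1110110010111
3. Add 1:           1110110011000

Answer: 1110110011000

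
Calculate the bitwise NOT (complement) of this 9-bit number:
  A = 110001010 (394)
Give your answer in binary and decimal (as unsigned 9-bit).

Flip each bit (0->1, 1->0):
  110001010
  001110101

Answer: 001110101 (117)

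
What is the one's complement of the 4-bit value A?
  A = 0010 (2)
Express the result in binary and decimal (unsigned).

Flip each bit (0->1, 1->0):
  0010
  1101

Answer: 1101 (13)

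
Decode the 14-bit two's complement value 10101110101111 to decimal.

MSB is 1, so the value is negative. Find the magnitude:
1. Invert bits:  01010001010000
2. Add 1:        01010001010001  = 5201
3. Apply sign:   -5201

Answer: -5201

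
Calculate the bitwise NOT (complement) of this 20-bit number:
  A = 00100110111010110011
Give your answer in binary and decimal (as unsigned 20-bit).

Flip each bit (0->1, 1->0):
  00100110111010110011
  11011001000101001100

Answer: 11011001000101001100 (889164)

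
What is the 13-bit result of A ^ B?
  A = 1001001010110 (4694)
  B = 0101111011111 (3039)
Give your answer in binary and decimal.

Apply ^ to each column (1 where bits differ):
  1001001010110
^ 0101111011111
---------------
  1100110001001

Answer: 1100110001001 (6537)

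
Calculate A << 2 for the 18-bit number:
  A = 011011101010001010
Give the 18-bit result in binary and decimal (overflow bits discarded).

Shift left by 2: drop the top 2 bit(s), append 2 zero(s) on the right.
  011011101010001010  ->  discard [01], keep [1011101010001010], append 00
= 101110101000101000

Answer: 101110101000101000 (191016)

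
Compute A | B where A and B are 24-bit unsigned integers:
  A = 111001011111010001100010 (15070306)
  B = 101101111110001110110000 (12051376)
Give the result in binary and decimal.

Apply | to each column (1 where either bit is 1):
  111001011111010001100010
| 101101111110001110110000
--------------------------
  111101111111011111110010

Answer: 111101111111011111110010 (16250866)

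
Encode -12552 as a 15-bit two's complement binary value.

1. Binary of +12552:  011000100001000
2. Invert bits:     100111011110111
3. Add 1:           100111011111000

Answer: 100111011111000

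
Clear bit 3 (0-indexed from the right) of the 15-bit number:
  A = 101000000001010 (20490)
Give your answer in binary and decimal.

Mask = ~(1 << 3) = 111111111110111
Bit 3 of A is 1, so AND-ing with the mask clears it to 0.
  101000000001010
& 111111111110111
-----------------
  101000000000010

Answer: 101000000000010 (20482)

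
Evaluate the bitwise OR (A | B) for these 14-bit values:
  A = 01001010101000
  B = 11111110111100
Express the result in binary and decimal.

Apply | to each column (1 where either bit is 1):
  01001010101000
| 11111110111100
----------------
  11111110111100

Answer: 11111110111100 (16316)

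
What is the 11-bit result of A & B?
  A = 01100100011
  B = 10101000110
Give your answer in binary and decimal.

Apply & to each column (1 only where both bits are 1):
  01100100011
& 10101000110
-------------
  00100000010

Answer: 00100000010 (258)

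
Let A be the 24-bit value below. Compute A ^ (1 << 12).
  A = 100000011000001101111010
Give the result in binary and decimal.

Mask = 1 << 12 = 000000000001000000000000
Bit 12 of A is 0; XOR with the mask flips it to 1.
  100000011000001101111010
^ 000000000001000000000000
--------------------------
  100000011001001101111010

Answer: 100000011001001101111010 (8491898)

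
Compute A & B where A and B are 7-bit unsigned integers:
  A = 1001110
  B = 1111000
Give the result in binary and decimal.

Apply & to each column (1 only where both bits are 1):
  1001110
& 1111000
---------
  1001000

Answer: 1001000 (72)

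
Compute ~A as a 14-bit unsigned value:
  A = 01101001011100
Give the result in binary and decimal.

Flip each bit (0->1, 1->0):
  01101001011100
  10010110100011

Answer: 10010110100011 (9635)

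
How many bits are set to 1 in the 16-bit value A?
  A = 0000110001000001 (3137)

0000110001000001
1-bits at positions (from bit 0 = LSB): 0, 6, 10, 11
Count = 4

Answer: 4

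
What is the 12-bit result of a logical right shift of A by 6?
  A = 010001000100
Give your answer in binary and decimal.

Logical shift right by 6: drop the bottom 6 bit(s), prepend 6 zero(s) on the left.
  010001000100  ->  keep [010001], discard [000100], prepend 000000
= 000000010001

Answer: 000000010001 (17)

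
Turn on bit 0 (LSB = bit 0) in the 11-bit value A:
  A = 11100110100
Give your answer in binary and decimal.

Mask = 1 << 0 = 00000000001
Bit 0 of A is 0, so OR-ing with the mask flips it to 1.
  11100110100
| 00000000001
-------------
  11100110101

Answer: 11100110101 (1845)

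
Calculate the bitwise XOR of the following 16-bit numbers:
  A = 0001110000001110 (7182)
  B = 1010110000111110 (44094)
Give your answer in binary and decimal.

Apply ^ to each column (1 where bits differ):
  0001110000001110
^ 1010110000111110
------------------
  1011000000110000

Answer: 1011000000110000 (45104)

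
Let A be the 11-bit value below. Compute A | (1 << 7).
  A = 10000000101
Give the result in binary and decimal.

Mask = 1 << 7 = 00010000000
Bit 7 of A is 0, so OR-ing with the mask flips it to 1.
  10000000101
| 00010000000
-------------
  10010000101

Answer: 10010000101 (1157)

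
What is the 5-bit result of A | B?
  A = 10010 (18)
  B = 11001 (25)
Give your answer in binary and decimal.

Apply | to each column (1 where either bit is 1):
  10010
| 11001
-------
  11011

Answer: 11011 (27)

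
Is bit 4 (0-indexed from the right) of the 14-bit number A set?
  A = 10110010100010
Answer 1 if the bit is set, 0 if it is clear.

Bit 4 is the 5th from the right.
  10110010100010
           ^
That bit is 0.

Answer: 0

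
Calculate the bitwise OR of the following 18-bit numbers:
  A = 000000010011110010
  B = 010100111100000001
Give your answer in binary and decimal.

Apply | to each column (1 where either bit is 1):
  000000010011110010
| 010100111100000001
--------------------
  010100111111110011

Answer: 010100111111110011 (86003)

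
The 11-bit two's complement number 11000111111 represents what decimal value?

MSB is 1, so the value is negative. Find the magnitude:
1. Invert bits:  00111000000
2. Add 1:        00111000001  = 449
3. Apply sign:   -449

Answer: -449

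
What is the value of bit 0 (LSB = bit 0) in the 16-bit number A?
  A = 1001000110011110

Bit 0 is the 1st from the right.
  1001000110011110
                 ^
That bit is 0.

Answer: 0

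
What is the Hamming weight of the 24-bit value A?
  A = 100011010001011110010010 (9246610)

100011010001011110010010
1-bits at positions (from bit 0 = LSB): 1, 4, 7, 8, 9, 10, 12, 16, 18, 19, 23
Count = 11

Answer: 11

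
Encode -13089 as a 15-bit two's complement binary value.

1. Binary of +13089:  011001100100001
2. Invert bits:     100110011011110
3. Add 1:           100110011011111

Answer: 100110011011111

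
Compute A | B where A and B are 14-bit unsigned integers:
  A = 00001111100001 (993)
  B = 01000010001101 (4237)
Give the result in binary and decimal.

Apply | to each column (1 where either bit is 1):
  00001111100001
| 01000010001101
----------------
  01001111101101

Answer: 01001111101101 (5101)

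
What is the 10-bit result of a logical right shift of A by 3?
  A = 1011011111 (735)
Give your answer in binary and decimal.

Logical shift right by 3: drop the bottom 3 bit(s), prepend 3 zero(s) on the left.
  1011011111  ->  keep [1011011], discard [111], prepend 000
= 0001011011

Answer: 0001011011 (91)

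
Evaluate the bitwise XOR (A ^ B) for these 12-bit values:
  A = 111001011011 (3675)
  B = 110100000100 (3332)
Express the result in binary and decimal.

Apply ^ to each column (1 where bits differ):
  111001011011
^ 110100000100
--------------
  001101011111

Answer: 001101011111 (863)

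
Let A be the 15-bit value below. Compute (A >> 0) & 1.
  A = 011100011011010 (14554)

Bit 0 is the 1st from the right.
  011100011011010
                ^
That bit is 0.

Answer: 0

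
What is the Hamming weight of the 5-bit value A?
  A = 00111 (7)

00111
1-bits at positions (from bit 0 = LSB): 0, 1, 2
Count = 3

Answer: 3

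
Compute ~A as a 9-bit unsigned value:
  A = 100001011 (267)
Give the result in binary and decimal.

Flip each bit (0->1, 1->0):
  100001011
  011110100

Answer: 011110100 (244)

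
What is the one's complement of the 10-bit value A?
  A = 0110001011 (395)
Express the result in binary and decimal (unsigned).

Flip each bit (0->1, 1->0):
  0110001011
  1001110100

Answer: 1001110100 (628)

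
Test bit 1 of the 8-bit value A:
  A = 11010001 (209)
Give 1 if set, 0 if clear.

Bit 1 is the 2nd from the right.
  11010001
        ^
That bit is 0.

Answer: 0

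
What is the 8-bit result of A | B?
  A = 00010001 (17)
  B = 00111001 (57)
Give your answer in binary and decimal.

Apply | to each column (1 where either bit is 1):
  00010001
| 00111001
----------
  00111001

Answer: 00111001 (57)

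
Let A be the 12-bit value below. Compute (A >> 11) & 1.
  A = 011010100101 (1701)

Bit 11 is the 12th from the right.
  011010100101
  ^
That bit is 0.

Answer: 0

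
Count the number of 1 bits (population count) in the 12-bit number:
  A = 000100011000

000100011000
1-bits at positions (from bit 0 = LSB): 3, 4, 8
Count = 3

Answer: 3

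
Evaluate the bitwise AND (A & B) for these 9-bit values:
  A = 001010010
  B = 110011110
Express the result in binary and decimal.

Apply & to each column (1 only where both bits are 1):
  001010010
& 110011110
-----------
  000010010

Answer: 000010010 (18)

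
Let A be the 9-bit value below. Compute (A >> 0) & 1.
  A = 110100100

Bit 0 is the 1st from the right.
  110100100
          ^
That bit is 0.

Answer: 0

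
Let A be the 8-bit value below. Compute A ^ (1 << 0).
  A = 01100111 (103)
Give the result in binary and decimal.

Mask = 1 << 0 = 00000001
Bit 0 of A is 1; XOR with the mask flips it to 0.
  01100111
^ 00000001
----------
  01100110

Answer: 01100110 (102)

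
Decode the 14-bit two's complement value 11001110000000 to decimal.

MSB is 1, so the value is negative. Find the magnitude:
1. Invert bits:  00110001111111
2. Add 1:        00110010000000  = 3200
3. Apply sign:   -3200

Answer: -3200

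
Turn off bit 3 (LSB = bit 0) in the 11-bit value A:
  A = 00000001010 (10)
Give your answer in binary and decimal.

Mask = ~(1 << 3) = 11111110111
Bit 3 of A is 1, so AND-ing with the mask clears it to 0.
  00000001010
& 11111110111
-------------
  00000000010

Answer: 00000000010 (2)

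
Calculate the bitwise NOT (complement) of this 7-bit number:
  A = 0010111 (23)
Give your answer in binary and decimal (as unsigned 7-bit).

Flip each bit (0->1, 1->0):
  0010111
  1101000

Answer: 1101000 (104)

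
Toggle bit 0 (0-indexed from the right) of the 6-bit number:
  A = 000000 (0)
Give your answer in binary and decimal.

Mask = 1 << 0 = 000001
Bit 0 of A is 0; XOR with the mask flips it to 1.
  000000
^ 000001
--------
  000001

Answer: 000001 (1)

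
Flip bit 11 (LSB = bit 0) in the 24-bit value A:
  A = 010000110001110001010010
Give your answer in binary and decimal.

Mask = 1 << 11 = 000000000000100000000000
Bit 11 of A is 1; XOR with the mask flips it to 0.
  010000110001110001010010
^ 000000000000100000000000
--------------------------
  010000110001010001010010

Answer: 010000110001010001010010 (4396114)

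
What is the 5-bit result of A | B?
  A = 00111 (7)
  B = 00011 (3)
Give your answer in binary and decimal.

Apply | to each column (1 where either bit is 1):
  00111
| 00011
-------
  00111

Answer: 00111 (7)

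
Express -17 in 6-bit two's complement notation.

1. Binary of +17:  010001
2. Invert bits:     101110
3. Add 1:           101111

Answer: 101111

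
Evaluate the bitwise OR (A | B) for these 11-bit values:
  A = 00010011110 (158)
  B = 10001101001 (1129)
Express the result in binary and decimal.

Apply | to each column (1 where either bit is 1):
  00010011110
| 10001101001
-------------
  10011111111

Answer: 10011111111 (1279)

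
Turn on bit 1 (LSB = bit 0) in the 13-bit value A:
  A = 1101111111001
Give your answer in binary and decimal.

Mask = 1 << 1 = 0000000000010
Bit 1 of A is 0, so OR-ing with the mask flips it to 1.
  1101111111001
| 0000000000010
---------------
  1101111111011

Answer: 1101111111011 (7163)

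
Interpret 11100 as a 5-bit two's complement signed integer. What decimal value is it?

MSB is 1, so the value is negative. Find the magnitude:
1. Invert bits:  00011
2. Add 1:        00100  = 4
3. Apply sign:   -4

Answer: -4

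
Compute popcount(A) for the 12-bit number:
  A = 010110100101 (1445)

010110100101
1-bits at positions (from bit 0 = LSB): 0, 2, 5, 7, 8, 10
Count = 6

Answer: 6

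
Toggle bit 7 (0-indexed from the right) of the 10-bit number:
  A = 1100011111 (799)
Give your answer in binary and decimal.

Mask = 1 << 7 = 0010000000
Bit 7 of A is 0; XOR with the mask flips it to 1.
  1100011111
^ 0010000000
------------
  1110011111

Answer: 1110011111 (927)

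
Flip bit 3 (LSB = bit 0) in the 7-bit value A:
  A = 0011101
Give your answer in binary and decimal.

Mask = 1 << 3 = 0001000
Bit 3 of A is 1; XOR with the mask flips it to 0.
  0011101
^ 0001000
---------
  0010101

Answer: 0010101 (21)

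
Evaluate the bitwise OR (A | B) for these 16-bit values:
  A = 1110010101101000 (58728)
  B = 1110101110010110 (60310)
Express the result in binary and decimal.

Apply | to each column (1 where either bit is 1):
  1110010101101000
| 1110101110010110
------------------
  1110111111111110

Answer: 1110111111111110 (61438)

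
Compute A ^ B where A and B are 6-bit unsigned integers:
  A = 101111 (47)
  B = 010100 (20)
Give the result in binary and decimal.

Apply ^ to each column (1 where bits differ):
  101111
^ 010100
--------
  111011

Answer: 111011 (59)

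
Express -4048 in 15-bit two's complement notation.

1. Binary of +4048:  000111111010000
2. Invert bits:     111000000101111
3. Add 1:           111000000110000

Answer: 111000000110000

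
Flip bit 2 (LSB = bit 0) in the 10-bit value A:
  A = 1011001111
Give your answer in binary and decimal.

Mask = 1 << 2 = 0000000100
Bit 2 of A is 1; XOR with the mask flips it to 0.
  1011001111
^ 0000000100
------------
  1011001011

Answer: 1011001011 (715)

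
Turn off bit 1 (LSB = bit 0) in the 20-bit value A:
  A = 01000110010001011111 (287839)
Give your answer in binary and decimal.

Mask = ~(1 << 1) = 11111111111111111101
Bit 1 of A is 1, so AND-ing with the mask clears it to 0.
  01000110010001011111
& 11111111111111111101
----------------------
  01000110010001011101

Answer: 01000110010001011101 (287837)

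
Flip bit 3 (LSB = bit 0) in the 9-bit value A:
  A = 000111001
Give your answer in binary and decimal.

Mask = 1 << 3 = 000001000
Bit 3 of A is 1; XOR with the mask flips it to 0.
  000111001
^ 000001000
-----------
  000110001

Answer: 000110001 (49)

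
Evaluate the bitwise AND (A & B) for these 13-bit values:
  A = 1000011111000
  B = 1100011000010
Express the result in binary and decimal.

Apply & to each column (1 only where both bits are 1):
  1000011111000
& 1100011000010
---------------
  1000011000000

Answer: 1000011000000 (4288)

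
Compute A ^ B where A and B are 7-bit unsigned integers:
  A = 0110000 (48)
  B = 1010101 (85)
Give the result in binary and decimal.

Apply ^ to each column (1 where bits differ):
  0110000
^ 1010101
---------
  1100101

Answer: 1100101 (101)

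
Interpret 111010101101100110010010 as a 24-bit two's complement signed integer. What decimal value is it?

MSB is 1, so the value is negative. Find the magnitude:
1. Invert bits:  000101010010011001101101
2. Add 1:        000101010010011001101110  = 1386094
3. Apply sign:   -1386094

Answer: -1386094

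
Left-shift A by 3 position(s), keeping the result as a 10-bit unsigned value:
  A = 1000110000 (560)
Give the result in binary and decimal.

Shift left by 3: drop the top 3 bit(s), append 3 zero(s) on the right.
  1000110000  ->  discard [100], keep [0110000], append 000
= 0110000000

Answer: 0110000000 (384)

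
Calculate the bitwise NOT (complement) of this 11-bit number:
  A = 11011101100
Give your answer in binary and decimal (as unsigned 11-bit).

Flip each bit (0->1, 1->0):
  11011101100
  00100010011

Answer: 00100010011 (275)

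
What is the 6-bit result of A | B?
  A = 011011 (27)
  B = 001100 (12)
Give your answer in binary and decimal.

Apply | to each column (1 where either bit is 1):
  011011
| 001100
--------
  011111

Answer: 011111 (31)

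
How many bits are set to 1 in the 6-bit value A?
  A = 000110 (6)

000110
1-bits at positions (from bit 0 = LSB): 1, 2
Count = 2

Answer: 2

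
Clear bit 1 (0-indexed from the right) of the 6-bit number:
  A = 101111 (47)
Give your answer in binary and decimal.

Mask = ~(1 << 1) = 111101
Bit 1 of A is 1, so AND-ing with the mask clears it to 0.
  101111
& 111101
--------
  101101

Answer: 101101 (45)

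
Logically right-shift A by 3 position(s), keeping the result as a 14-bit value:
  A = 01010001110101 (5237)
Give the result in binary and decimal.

Logical shift right by 3: drop the bottom 3 bit(s), prepend 3 zero(s) on the left.
  01010001110101  ->  keep [01010001110], discard [101], prepend 000
= 00001010001110

Answer: 00001010001110 (654)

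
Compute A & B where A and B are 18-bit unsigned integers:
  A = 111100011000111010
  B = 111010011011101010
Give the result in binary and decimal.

Apply & to each column (1 only where both bits are 1):
  111100011000111010
& 111010011011101010
--------------------
  111000011000101010

Answer: 111000011000101010 (230954)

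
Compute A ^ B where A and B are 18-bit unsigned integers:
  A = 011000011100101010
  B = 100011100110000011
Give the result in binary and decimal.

Apply ^ to each column (1 where bits differ):
  011000011100101010
^ 100011100110000011
--------------------
  111011111010101001

Answer: 111011111010101001 (245417)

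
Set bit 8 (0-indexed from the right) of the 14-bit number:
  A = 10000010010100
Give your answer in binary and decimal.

Mask = 1 << 8 = 00000100000000
Bit 8 of A is 0, so OR-ing with the mask flips it to 1.
  10000010010100
| 00000100000000
----------------
  10000110010100

Answer: 10000110010100 (8596)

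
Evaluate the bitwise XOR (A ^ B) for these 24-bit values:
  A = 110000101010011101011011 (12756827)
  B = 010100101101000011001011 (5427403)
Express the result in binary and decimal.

Apply ^ to each column (1 where bits differ):
  110000101010011101011011
^ 010100101101000011001011
--------------------------
  100100000111011110010000

Answer: 100100000111011110010000 (9467792)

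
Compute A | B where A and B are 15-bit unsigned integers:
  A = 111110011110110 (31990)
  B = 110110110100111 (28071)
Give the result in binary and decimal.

Apply | to each column (1 where either bit is 1):
  111110011110110
| 110110110100111
-----------------
  111110111110111

Answer: 111110111110111 (32247)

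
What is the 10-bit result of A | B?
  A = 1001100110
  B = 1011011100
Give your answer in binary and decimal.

Apply | to each column (1 where either bit is 1):
  1001100110
| 1011011100
------------
  1011111110

Answer: 1011111110 (766)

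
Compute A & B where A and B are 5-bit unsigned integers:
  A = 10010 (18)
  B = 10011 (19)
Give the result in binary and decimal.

Apply & to each column (1 only where both bits are 1):
  10010
& 10011
-------
  10010

Answer: 10010 (18)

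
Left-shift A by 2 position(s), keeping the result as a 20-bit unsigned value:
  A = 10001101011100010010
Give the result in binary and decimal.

Shift left by 2: drop the top 2 bit(s), append 2 zero(s) on the right.
  10001101011100010010  ->  discard [10], keep [001101011100010010], append 00
= 00110101110001001000

Answer: 00110101110001001000 (220232)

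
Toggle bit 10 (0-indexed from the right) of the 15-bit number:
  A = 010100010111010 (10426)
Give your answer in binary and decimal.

Mask = 1 << 10 = 000010000000000
Bit 10 of A is 0; XOR with the mask flips it to 1.
  010100010111010
^ 000010000000000
-----------------
  010110010111010

Answer: 010110010111010 (11450)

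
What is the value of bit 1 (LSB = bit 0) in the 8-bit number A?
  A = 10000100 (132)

Bit 1 is the 2nd from the right.
  10000100
        ^
That bit is 0.

Answer: 0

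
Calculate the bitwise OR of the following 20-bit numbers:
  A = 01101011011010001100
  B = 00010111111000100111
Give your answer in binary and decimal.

Apply | to each column (1 where either bit is 1):
  01101011011010001100
| 00010111111000100111
----------------------
  01111111111010101111

Answer: 01111111111010101111 (523951)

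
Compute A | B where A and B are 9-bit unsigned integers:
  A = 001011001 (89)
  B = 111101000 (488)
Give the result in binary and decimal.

Apply | to each column (1 where either bit is 1):
  001011001
| 111101000
-----------
  111111001

Answer: 111111001 (505)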